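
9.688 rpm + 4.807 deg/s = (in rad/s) 1.098. Check: 1 rpm = 0.10471976 rad/s, so 9.688 rpm = 9.688 * 0.10471976 = 1.014525 rad/s. 1 deg/s = 0.017453293 rad/s, so 4.807 deg/s = 4.807 * 0.017453293 = 0.083897977 rad/s. Sum: 1.014525 + 0.083897977 = 1.098423 rad/s. Result: 1.098423 rad/s ≈ 1.098 rad/s (4 s.f.).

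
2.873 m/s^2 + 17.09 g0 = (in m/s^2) 170.5. Check: 2.873 m/s^2 is already in m/s^2. 1 g0 = 9.80665 m/s^2, so 17.09 g0 = 17.09 * 9.80665 = 167.59565 m/s^2. Sum: 2.873 + 167.59565 = 170.46865 m/s^2. Result: 170.46865 m/s^2 ≈ 170.5 m/s^2 (4 s.f.).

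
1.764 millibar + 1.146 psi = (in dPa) 1 millibar = 100 Pa, so 1.764 millibar = 1.764 * 100 = 176.4 Pa. 1 psi = 6894.7573 Pa, so 1.146 psi = 1.146 * 6894.7573 = 7901.3919 Pa. Sum: 176.4 + 7901.3919 = 8077.7919 Pa. 1 dPa = 0.1 Pa, so 8077.7919 Pa = 8077.7919 / 0.1 = 80777.919 dPa ≈ 8.078e+04 dPa (4 s.f.). Final answer: 8.078e+04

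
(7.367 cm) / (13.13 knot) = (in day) 1.262e-07. Check: 1 cm = 0.01 m, so 7.367 cm = 7.367 * 0.01 = 0.07367 m. 1 knot = 0.51444444 m/s, so 13.13 knot = 13.13 * 0.51444444 = 6.7546556 m/s. Combine: 0.07367 m / 6.7546556 m/s = 0.010906552 s. 1 day = 86400 s, so 0.010906552 s = 0.010906552 / 86400 = 1.2623324e-07 day ≈ 1.262e-07 day (4 s.f.).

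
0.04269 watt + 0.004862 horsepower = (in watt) 0.04269 watt = 0.04269 W. 1 horsepower = 745.69987 W, so 0.004862 horsepower = 0.004862 * 745.69987 = 3.6255928 W. Sum: 0.04269 + 3.6255928 = 3.6682828 W. 3.6682828 W = 3.6682828 watt ≈ 3.668 watt (4 s.f.). Final answer: 3.668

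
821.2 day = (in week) 117.3. Check: 1 day = 86400 s, so 821.2 day = 821.2 * 86400 = 70951680 s. 1 week = 604800 s, so 70951680 s = 70951680 / 604800 = 117.31429 week ≈ 117.3 week (4 s.f.).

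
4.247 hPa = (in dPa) 1 hPa = 100 Pa, so 4.247 hPa = 4.247 * 100 = 424.7 Pa. 1 dPa = 0.1 Pa, so 424.7 Pa = 424.7 / 0.1 = 4247 dPa. Final answer: 4247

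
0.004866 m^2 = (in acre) 1 acre = 4046.8564 m^2, so 0.004866 m^2 = 0.004866 / 4046.8564 = 1.2024148e-06 acre ≈ 1.202e-06 acre (4 s.f.). Final answer: 1.202e-06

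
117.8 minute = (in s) 1 minute = 60 s, so 117.8 minute = 117.8 * 60 = 7068 s. Result: 7068 s. Final answer: 7068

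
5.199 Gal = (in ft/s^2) 0.1706. Check: 1 Gal = 0.01 m/s^2, so 5.199 Gal = 5.199 * 0.01 = 0.05199 m/s^2. 1 ft/s^2 = 0.3048 m/s^2, so 0.05199 m/s^2 = 0.05199 / 0.3048 = 0.17057087 ft/s^2 ≈ 0.1706 ft/s^2 (4 s.f.).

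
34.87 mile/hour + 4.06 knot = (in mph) 39.54. Check: 1 mile/hour = 0.44704 m/s, so 34.87 mile/hour = 34.87 * 0.44704 = 15.588285 m/s. 1 knot = 0.51444444 m/s, so 4.06 knot = 4.06 * 0.51444444 = 2.0886444 m/s. Sum: 15.588285 + 2.0886444 = 17.676929 m/s. 1 mph = 0.44704 m/s, so 17.676929 m/s = 17.676929 / 0.44704 = 39.542165 mph ≈ 39.54 mph (4 s.f.).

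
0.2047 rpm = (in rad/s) 1 rpm = 0.10471976 rad/s, so 0.2047 rpm = 0.2047 * 0.10471976 = 0.021436134 rad/s. Result: 0.021436134 rad/s ≈ 0.02144 rad/s (4 s.f.). Final answer: 0.02144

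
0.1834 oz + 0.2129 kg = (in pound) 1 oz = 0.028349523 kg, so 0.1834 oz = 0.1834 * 0.028349523 = 0.0051993025 kg. 0.2129 kg is already in kg. Sum: 0.0051993025 + 0.2129 = 0.2180993 kg. 1 pound = 0.45359237 kg, so 0.2180993 kg = 0.2180993 / 0.45359237 = 0.48082666 pound ≈ 0.4808 pound (4 s.f.). Final answer: 0.4808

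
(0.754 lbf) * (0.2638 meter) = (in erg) 1 lbf = 4.4482216 N, so 0.754 lbf = 0.754 * 4.4482216 = 3.3539591 N. 0.2638 meter = 0.2638 m. Combine: 3.3539591 N * 0.2638 m = 0.88477441 J. 1 erg = 1e-07 J, so 0.88477441 J = 0.88477441 / 1e-07 = 8847744.1 erg ≈ 8.848e+06 erg (4 s.f.). Final answer: 8.848e+06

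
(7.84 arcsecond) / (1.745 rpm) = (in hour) 5.778e-08. Check: 1 arcsecond = 4.8481368e-06 rad, so 7.84 arcsecond = 7.84 * 4.8481368e-06 = 3.8009393e-05 rad. 1 rpm = 0.10471976 rad/s, so 1.745 rpm = 1.745 * 0.10471976 = 0.18273597 rad/s. Combine: 3.8009393e-05 rad / 0.18273597 rad/s = 0.0002080017 s. 1 hour = 3600 s, so 0.0002080017 s = 0.0002080017 / 3600 = 5.7778249e-08 hour ≈ 5.778e-08 hour (4 s.f.).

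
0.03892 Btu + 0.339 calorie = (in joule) 1 Btu = 1055.0559 J, so 0.03892 Btu = 0.03892 * 1055.0559 = 41.062774 J. 1 calorie = 4.184 J, so 0.339 calorie = 0.339 * 4.184 = 1.418376 J. Sum: 41.062774 + 1.418376 = 42.48115 J. 42.48115 J = 42.48115 joule ≈ 42.48 joule (4 s.f.). Final answer: 42.48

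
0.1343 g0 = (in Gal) 131.7. Check: 1 g0 = 9.80665 m/s^2, so 0.1343 g0 = 0.1343 * 9.80665 = 1.3170331 m/s^2. 1 Gal = 0.01 m/s^2, so 1.3170331 m/s^2 = 1.3170331 / 0.01 = 131.70331 Gal ≈ 131.7 Gal (4 s.f.).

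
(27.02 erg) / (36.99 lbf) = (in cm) 1 erg = 1e-07 J, so 27.02 erg = 27.02 * 1e-07 = 2.702e-06 J. 1 lbf = 4.4482216 N, so 36.99 lbf = 36.99 * 4.4482216 = 164.53972 N. Combine: 2.702e-06 J / 164.53972 N = 1.6421567e-08 m. 1 cm = 0.01 m, so 1.6421567e-08 m = 1.6421567e-08 / 0.01 = 1.6421567e-06 cm ≈ 1.642e-06 cm (4 s.f.). Final answer: 1.642e-06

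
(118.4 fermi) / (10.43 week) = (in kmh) 6.757e-20. Check: 1 fermi = 1e-15 m, so 118.4 fermi = 118.4 * 1e-15 = 1.184e-13 m. 1 week = 604800 s, so 10.43 week = 10.43 * 604800 = 6308064 s. Combine: 1.184e-13 m / 6308064 s = 1.8769626e-20 m/s. 1 kmh = 0.27777778 m/s, so 1.8769626e-20 m/s = 1.8769626e-20 / 0.27777778 = 6.7570652e-20 kmh ≈ 6.757e-20 kmh (4 s.f.).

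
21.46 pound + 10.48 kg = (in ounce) 713. Check: 1 pound = 0.45359237 kg, so 21.46 pound = 21.46 * 0.45359237 = 9.7340923 kg. 10.48 kg is already in kg. Sum: 9.7340923 + 10.48 = 20.214092 kg. 1 ounce = 0.028349523 kg, so 20.214092 kg = 20.214092 / 0.028349523 = 713.03112 ounce ≈ 713 ounce (4 s.f.).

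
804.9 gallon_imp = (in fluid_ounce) 1.237e+05. Check: 1 gallon_imp = 0.00454609 m^3, so 804.9 gallon_imp = 804.9 * 0.00454609 = 3.6591478 m^3. 1 fluid_ounce = 2.957353e-05 m^3, so 3.6591478 m^3 = 3.6591478 / 2.957353e-05 = 123730.51 fluid_ounce ≈ 1.237e+05 fluid_ounce (4 s.f.).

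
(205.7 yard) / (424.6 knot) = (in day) 1 yard = 0.9144 m, so 205.7 yard = 205.7 * 0.9144 = 188.09208 m. 1 knot = 0.51444444 m/s, so 424.6 knot = 424.6 * 0.51444444 = 218.43311 m/s. Combine: 188.09208 m / 218.43311 m/s = 0.86109692 s. 1 day = 86400 s, so 0.86109692 s = 0.86109692 / 86400 = 9.9663996e-06 day ≈ 9.966e-06 day (4 s.f.). Final answer: 9.966e-06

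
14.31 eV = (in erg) 2.293e-11. Check: 1 eV = 1.6021766e-19 J, so 14.31 eV = 14.31 * 1.6021766e-19 = 2.2927148e-18 J. 1 erg = 1e-07 J, so 2.2927148e-18 J = 2.2927148e-18 / 1e-07 = 2.2927148e-11 erg ≈ 2.293e-11 erg (4 s.f.).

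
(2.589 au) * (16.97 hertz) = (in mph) 1.47e+13. Check: 1 au = 1.4959787e+11 m, so 2.589 au = 2.589 * 1.4959787e+11 = 3.8730889e+11 m. 16.97 hertz = 16.97 Hz. Combine: 3.8730889e+11 m * 16.97 Hz = 6.5726318e+12 m/s. 1 mph = 0.44704 m/s, so 6.5726318e+12 m/s = 6.5726318e+12 / 0.44704 = 1.4702559e+13 mph ≈ 1.47e+13 mph (4 s.f.).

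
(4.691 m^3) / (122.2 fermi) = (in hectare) 3.839e+09. Check: 4.691 m^3 is already in m^3. 1 fermi = 1e-15 m, so 122.2 fermi = 122.2 * 1e-15 = 1.222e-13 m. Combine: 4.691 m^3 / 1.222e-13 m = 3.8387889e+13 m^2. 1 hectare = 10000 m^2, so 3.8387889e+13 m^2 = 3.8387889e+13 / 10000 = 3.8387889e+09 hectare ≈ 3.839e+09 hectare (4 s.f.).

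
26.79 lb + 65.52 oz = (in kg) 1 lb = 0.45359237 kg, so 26.79 lb = 26.79 * 0.45359237 = 12.15174 kg. 1 oz = 0.028349523 kg, so 65.52 oz = 65.52 * 0.028349523 = 1.8574608 kg. Sum: 12.15174 + 1.8574608 = 14.0092 kg. Result: 14.0092 kg ≈ 14.01 kg (4 s.f.). Final answer: 14.01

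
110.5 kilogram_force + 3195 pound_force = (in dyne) 1.53e+09. Check: 1 kilogram_force = 9.80665 N, so 110.5 kilogram_force = 110.5 * 9.80665 = 1083.6348 N. 1 pound_force = 4.4482216 N, so 3195 pound_force = 3195 * 4.4482216 = 14212.068 N. Sum: 1083.6348 + 14212.068 = 15295.703 N. 1 dyne = 1e-05 N, so 15295.703 N = 15295.703 / 1e-05 = 1.5295703e+09 dyne ≈ 1.53e+09 dyne (4 s.f.).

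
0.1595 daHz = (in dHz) 1 daHz = 10 Hz, so 0.1595 daHz = 0.1595 * 10 = 1.595 Hz. 1 dHz = 0.1 Hz, so 1.595 Hz = 1.595 / 0.1 = 15.95 dHz. Final answer: 15.95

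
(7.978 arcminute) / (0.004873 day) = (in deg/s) 1 arcminute = 0.00029088821 rad, so 7.978 arcminute = 7.978 * 0.00029088821 = 0.0023207061 rad. 1 day = 86400 s, so 0.004873 day = 0.004873 * 86400 = 421.0272 s. Combine: 0.0023207061 rad / 421.0272 s = 5.51201e-06 rad/s. 1 deg/s = 0.017453293 rad/s, so 5.51201e-06 rad/s = 5.51201e-06 / 0.017453293 = 0.00031581491 deg/s ≈ 0.0003158 deg/s (4 s.f.). Final answer: 0.0003158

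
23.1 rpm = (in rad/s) 1 rpm = 0.10471976 rad/s, so 23.1 rpm = 23.1 * 0.10471976 = 2.4190263 rad/s. Result: 2.4190263 rad/s ≈ 2.419 rad/s (4 s.f.). Final answer: 2.419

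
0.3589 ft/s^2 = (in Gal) 10.94. Check: 1 ft/s^2 = 0.3048 m/s^2, so 0.3589 ft/s^2 = 0.3589 * 0.3048 = 0.10939272 m/s^2. 1 Gal = 0.01 m/s^2, so 0.10939272 m/s^2 = 0.10939272 / 0.01 = 10.939272 Gal ≈ 10.94 Gal (4 s.f.).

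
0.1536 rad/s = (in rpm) 1 rpm = 0.10471976 rad/s, so 0.1536 rad/s = 0.1536 / 0.10471976 = 1.466772 rpm ≈ 1.467 rpm (4 s.f.). Final answer: 1.467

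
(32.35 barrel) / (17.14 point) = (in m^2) 1 barrel = 0.15898729 m^3, so 32.35 barrel = 32.35 * 0.15898729 = 5.143239 m^3. 1 point = 0.00035277778 m, so 17.14 point = 17.14 * 0.00035277778 = 0.0060466111 m. Combine: 5.143239 m^3 / 0.0060466111 m = 850.59861 m^2. Result: 850.59861 m^2 ≈ 850.6 m^2 (4 s.f.). Final answer: 850.6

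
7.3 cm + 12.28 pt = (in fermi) 1 cm = 0.01 m, so 7.3 cm = 7.3 * 0.01 = 0.073 m. 1 pt = 0.00035277778 m, so 12.28 pt = 12.28 * 0.00035277778 = 0.0043321111 m. Sum: 0.073 + 0.0043321111 = 0.077332111 m. 1 fermi = 1e-15 m, so 0.077332111 m = 0.077332111 / 1e-15 = 7.7332111e+13 fermi ≈ 7.733e+13 fermi (4 s.f.). Final answer: 7.733e+13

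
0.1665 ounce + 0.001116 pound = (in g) 1 ounce = 0.028349523 kg, so 0.1665 ounce = 0.1665 * 0.028349523 = 0.0047201956 kg. 1 pound = 0.45359237 kg, so 0.001116 pound = 0.001116 * 0.45359237 = 0.00050620908 kg. Sum: 0.0047201956 + 0.00050620908 = 0.0052264047 kg. 1 g = 0.001 kg, so 0.0052264047 kg = 0.0052264047 / 0.001 = 5.2264047 g ≈ 5.226 g (4 s.f.). Final answer: 5.226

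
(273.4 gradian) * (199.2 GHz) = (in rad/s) 8.555e+11. Check: 1 gradian = 0.015707963 rad, so 273.4 gradian = 273.4 * 0.015707963 = 4.2945572 rad. 1 GHz = 1e+09 Hz, so 199.2 GHz = 199.2 * 1e+09 = 1.992e+11 Hz. Combine: 4.2945572 rad * 1.992e+11 Hz = 8.5547579e+11 rad/s. Result: 8.5547579e+11 rad/s ≈ 8.555e+11 rad/s (4 s.f.).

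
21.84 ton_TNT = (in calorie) 1 ton_TNT = 4.184e+09 J, so 21.84 ton_TNT = 21.84 * 4.184e+09 = 9.137856e+10 J. 1 calorie = 4.184 J, so 9.137856e+10 J = 9.137856e+10 / 4.184 = 2.184e+10 calorie. Final answer: 2.184e+10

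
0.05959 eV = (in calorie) 2.282e-21. Check: 1 eV = 1.6021766e-19 J, so 0.05959 eV = 0.05959 * 1.6021766e-19 = 9.5473706e-21 J. 1 calorie = 4.184 J, so 9.5473706e-21 J = 9.5473706e-21 / 4.184 = 2.2818763e-21 calorie ≈ 2.282e-21 calorie (4 s.f.).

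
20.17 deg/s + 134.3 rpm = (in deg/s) 1 deg/s = 0.017453293 rad/s, so 20.17 deg/s = 20.17 * 0.017453293 = 0.35203291 rad/s. 1 rpm = 0.10471976 rad/s, so 134.3 rpm = 134.3 * 0.10471976 = 14.063863 rad/s. Sum: 0.35203291 + 14.063863 = 14.415896 rad/s. 1 deg/s = 0.017453293 rad/s, so 14.415896 rad/s = 14.415896 / 0.017453293 = 825.97 deg/s ≈ 826 deg/s (4 s.f.). Final answer: 826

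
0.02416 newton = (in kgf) 0.02416 newton = 0.02416 N. 1 kgf = 9.80665 N, so 0.02416 N = 0.02416 / 9.80665 = 0.0024636344 kgf ≈ 0.002464 kgf (4 s.f.). Final answer: 0.002464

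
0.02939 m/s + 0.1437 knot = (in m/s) 0.1033. Check: 0.02939 m/s is already in m/s. 1 knot = 0.51444444 m/s, so 0.1437 knot = 0.1437 * 0.51444444 = 0.073925667 m/s. Sum: 0.02939 + 0.073925667 = 0.10331567 m/s. Result: 0.10331567 m/s ≈ 0.1033 m/s (4 s.f.).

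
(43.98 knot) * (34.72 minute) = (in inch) 1 knot = 0.51444444 m/s, so 43.98 knot = 43.98 * 0.51444444 = 22.625267 m/s. 1 minute = 60 s, so 34.72 minute = 34.72 * 60 = 2083.2 s. Combine: 22.625267 m/s * 2083.2 s = 47132.956 m. 1 inch = 0.0254 m, so 47132.956 m = 47132.956 / 0.0254 = 1855628.2 inch ≈ 1.856e+06 inch (4 s.f.). Final answer: 1.856e+06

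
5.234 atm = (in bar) 1 atm = 101325 Pa, so 5.234 atm = 5.234 * 101325 = 530335.05 Pa. 1 bar = 100000 Pa, so 530335.05 Pa = 530335.05 / 100000 = 5.3033505 bar ≈ 5.303 bar (4 s.f.). Final answer: 5.303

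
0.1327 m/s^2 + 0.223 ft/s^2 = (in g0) 0.02046. Check: 0.1327 m/s^2 is already in m/s^2. 1 ft/s^2 = 0.3048 m/s^2, so 0.223 ft/s^2 = 0.223 * 0.3048 = 0.0679704 m/s^2. Sum: 0.1327 + 0.0679704 = 0.2006704 m/s^2. 1 g0 = 9.80665 m/s^2, so 0.2006704 m/s^2 = 0.2006704 / 9.80665 = 0.020462686 g0 ≈ 0.02046 g0 (4 s.f.).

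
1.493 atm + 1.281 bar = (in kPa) 1 atm = 101325 Pa, so 1.493 atm = 1.493 * 101325 = 151278.23 Pa. 1 bar = 100000 Pa, so 1.281 bar = 1.281 * 100000 = 128100 Pa. Sum: 151278.23 + 128100 = 279378.22 Pa. 1 kPa = 1000 Pa, so 279378.22 Pa = 279378.22 / 1000 = 279.37822 kPa ≈ 279.4 kPa (4 s.f.). Final answer: 279.4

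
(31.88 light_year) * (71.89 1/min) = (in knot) 7.025e+17. Check: 1 light_year = 9.4607305e+15 m, so 31.88 light_year = 31.88 * 9.4607305e+15 = 3.0160809e+17 m. 1 1/min = 0.016666667 Hz, so 71.89 1/min = 71.89 * 0.016666667 = 1.1981667 Hz. Combine: 3.0160809e+17 m * 1.1981667 Hz = 3.6137676e+17 m/s. 1 knot = 0.51444444 m/s, so 3.6137676e+17 m/s = 3.6137676e+17 / 0.51444444 = 7.0246022e+17 knot ≈ 7.025e+17 knot (4 s.f.).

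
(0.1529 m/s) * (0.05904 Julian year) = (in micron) 2.849e+11. Check: 0.1529 m/s is already in m/s. 1 Julian year = 31557600 s, so 0.05904 Julian year = 0.05904 * 31557600 = 1863160.7 s. Combine: 0.1529 m/s * 1863160.7 s = 284877.27 m. 1 micron = 1e-06 m, so 284877.27 m = 284877.27 / 1e-06 = 2.8487727e+11 micron ≈ 2.849e+11 micron (4 s.f.).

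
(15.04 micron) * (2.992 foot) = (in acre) 3.389e-09. Check: 1 micron = 1e-06 m, so 15.04 micron = 15.04 * 1e-06 = 1.504e-05 m. 1 foot = 0.3048 m, so 2.992 foot = 2.992 * 0.3048 = 0.9119616 m. Combine: 1.504e-05 m * 0.9119616 m = 1.3715902e-05 m^2. 1 acre = 4046.8564 m^2, so 1.3715902e-05 m^2 = 1.3715902e-05 / 4046.8564 = 3.3892733e-09 acre ≈ 3.389e-09 acre (4 s.f.).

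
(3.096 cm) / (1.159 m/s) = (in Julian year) 1 cm = 0.01 m, so 3.096 cm = 3.096 * 0.01 = 0.03096 m. 1.159 m/s is already in m/s. Combine: 0.03096 m / 1.159 m/s = 0.026712683 s. 1 Julian year = 31557600 s, so 0.026712683 s = 0.026712683 / 31557600 = 8.4647386e-10 Julian year ≈ 8.465e-10 Julian year (4 s.f.). Final answer: 8.465e-10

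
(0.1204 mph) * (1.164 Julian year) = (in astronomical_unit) 1 mph = 0.44704 m/s, so 0.1204 mph = 0.1204 * 0.44704 = 0.053823616 m/s. 1 Julian year = 31557600 s, so 1.164 Julian year = 1.164 * 31557600 = 36733046 s. Combine: 0.053823616 m/s * 36733046 s = 1977105.4 m. 1 astronomical_unit = 1.4959787e+11 m, so 1977105.4 m = 1977105.4 / 1.4959787e+11 = 1.3216133e-05 astronomical_unit ≈ 1.322e-05 astronomical_unit (4 s.f.). Final answer: 1.322e-05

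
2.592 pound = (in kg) 1.176. Check: 1 pound = 0.45359237 kg, so 2.592 pound = 2.592 * 0.45359237 = 1.1757114 kg. Result: 1.1757114 kg ≈ 1.176 kg (4 s.f.).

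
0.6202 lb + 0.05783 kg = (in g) 1 lb = 0.45359237 kg, so 0.6202 lb = 0.6202 * 0.45359237 = 0.28131799 kg. 0.05783 kg is already in kg. Sum: 0.28131799 + 0.05783 = 0.33914799 kg. 1 g = 0.001 kg, so 0.33914799 kg = 0.33914799 / 0.001 = 339.14799 g ≈ 339.1 g (4 s.f.). Final answer: 339.1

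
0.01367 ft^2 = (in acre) 3.138e-07. Check: 1 ft^2 = 0.09290304 m^2, so 0.01367 ft^2 = 0.01367 * 0.09290304 = 0.0012699846 m^2. 1 acre = 4046.8564 m^2, so 0.0012699846 m^2 = 0.0012699846 / 4046.8564 = 3.1382002e-07 acre ≈ 3.138e-07 acre (4 s.f.).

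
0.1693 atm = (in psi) 2.488. Check: 1 atm = 101325 Pa, so 0.1693 atm = 0.1693 * 101325 = 17154.323 Pa. 1 psi = 6894.7573 Pa, so 17154.323 Pa = 17154.323 / 6894.7573 = 2.4880241 psi ≈ 2.488 psi (4 s.f.).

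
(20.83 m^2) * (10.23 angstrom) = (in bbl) 20.83 m^2 is already in m^2. 1 angstrom = 1e-10 m, so 10.23 angstrom = 10.23 * 1e-10 = 1.023e-09 m. Combine: 20.83 m^2 * 1.023e-09 m = 2.130909e-08 m^3. 1 bbl = 0.15898729 m^3, so 2.130909e-08 m^3 = 2.130909e-08 / 0.15898729 = 1.3403014e-07 bbl ≈ 1.34e-07 bbl (4 s.f.). Final answer: 1.34e-07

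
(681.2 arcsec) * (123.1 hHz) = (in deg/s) 1 arcsec = 4.8481368e-06 rad, so 681.2 arcsec = 681.2 * 4.8481368e-06 = 0.0033025508 rad. 1 hHz = 100 Hz, so 123.1 hHz = 123.1 * 100 = 12310 Hz. Combine: 0.0033025508 rad * 12310 Hz = 40.6544 rad/s. 1 deg/s = 0.017453293 rad/s, so 40.6544 rad/s = 40.6544 / 0.017453293 = 2329.3256 deg/s ≈ 2329 deg/s (4 s.f.). Final answer: 2329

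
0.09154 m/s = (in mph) 1 mph = 0.44704 m/s, so 0.09154 m/s = 0.09154 / 0.44704 = 0.20476915 mph ≈ 0.2048 mph (4 s.f.). Final answer: 0.2048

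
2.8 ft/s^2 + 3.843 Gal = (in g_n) 0.09095. Check: 1 ft/s^2 = 0.3048 m/s^2, so 2.8 ft/s^2 = 2.8 * 0.3048 = 0.85344 m/s^2. 1 Gal = 0.01 m/s^2, so 3.843 Gal = 3.843 * 0.01 = 0.03843 m/s^2. Sum: 0.85344 + 0.03843 = 0.89187 m/s^2. 1 g_n = 9.80665 m/s^2, so 0.89187 m/s^2 = 0.89187 / 9.80665 = 0.09094543 g_n ≈ 0.09095 g_n (4 s.f.).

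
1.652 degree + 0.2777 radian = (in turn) 1 degree = 0.017453293 rad, so 1.652 degree = 1.652 * 0.017453293 = 0.028832839 rad. 0.2777 radian = 0.2777 rad. Sum: 0.028832839 + 0.2777 = 0.30653284 rad. 1 turn = 6.2831853 rad, so 0.30653284 rad = 0.30653284 / 6.2831853 = 0.048786217 turn ≈ 0.04879 turn (4 s.f.). Final answer: 0.04879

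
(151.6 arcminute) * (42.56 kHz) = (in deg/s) 1 arcminute = 0.00029088821 rad, so 151.6 arcminute = 151.6 * 0.00029088821 = 0.044098652 rad. 1 kHz = 1000 Hz, so 42.56 kHz = 42.56 * 1000 = 42560 Hz. Combine: 0.044098652 rad * 42560 Hz = 1876.8386 rad/s. 1 deg/s = 0.017453293 rad/s, so 1876.8386 rad/s = 1876.8386 / 0.017453293 = 107534.93 deg/s ≈ 1.075e+05 deg/s (4 s.f.). Final answer: 1.075e+05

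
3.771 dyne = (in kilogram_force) 3.845e-06. Check: 1 dyne = 1e-05 N, so 3.771 dyne = 3.771 * 1e-05 = 3.771e-05 N. 1 kilogram_force = 9.80665 N, so 3.771e-05 N = 3.771e-05 / 9.80665 = 3.8453498e-06 kilogram_force ≈ 3.845e-06 kilogram_force (4 s.f.).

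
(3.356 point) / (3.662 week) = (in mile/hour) 1.196e-09. Check: 1 point = 0.00035277778 m, so 3.356 point = 3.356 * 0.00035277778 = 0.0011839222 m. 1 week = 604800 s, so 3.662 week = 3.662 * 604800 = 2214777.6 s. Combine: 0.0011839222 m / 2214777.6 s = 5.345558e-10 m/s. 1 mile/hour = 0.44704 m/s, so 5.345558e-10 m/s = 5.345558e-10 / 0.44704 = 1.1957673e-09 mile/hour ≈ 1.196e-09 mile/hour (4 s.f.).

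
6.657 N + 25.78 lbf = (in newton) 6.657 N is already in N. 1 lbf = 4.4482216 N, so 25.78 lbf = 25.78 * 4.4482216 = 114.67515 N. Sum: 6.657 + 114.67515 = 121.33215 N. 121.33215 N = 121.33215 newton ≈ 121.3 newton (4 s.f.). Final answer: 121.3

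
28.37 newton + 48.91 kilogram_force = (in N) 508. Check: 28.37 newton = 28.37 N. 1 kilogram_force = 9.80665 N, so 48.91 kilogram_force = 48.91 * 9.80665 = 479.64325 N. Sum: 28.37 + 479.64325 = 508.01325 N. Result: 508.01325 N ≈ 508 N (4 s.f.).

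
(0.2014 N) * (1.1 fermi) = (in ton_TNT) 5.295e-26. Check: 0.2014 N is already in N. 1 fermi = 1e-15 m, so 1.1 fermi = 1.1 * 1e-15 = 1.1e-15 m. Combine: 0.2014 N * 1.1e-15 m = 2.2154e-16 J. 1 ton_TNT = 4.184e+09 J, so 2.2154e-16 J = 2.2154e-16 / 4.184e+09 = 5.2949331e-26 ton_TNT ≈ 5.295e-26 ton_TNT (4 s.f.).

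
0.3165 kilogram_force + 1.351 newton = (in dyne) 4.455e+05. Check: 1 kilogram_force = 9.80665 N, so 0.3165 kilogram_force = 0.3165 * 9.80665 = 3.1038047 N. 1.351 newton = 1.351 N. Sum: 3.1038047 + 1.351 = 4.4548047 N. 1 dyne = 1e-05 N, so 4.4548047 N = 4.4548047 / 1e-05 = 445480.47 dyne ≈ 4.455e+05 dyne (4 s.f.).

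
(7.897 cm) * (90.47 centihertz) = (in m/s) 0.07144. Check: 1 cm = 0.01 m, so 7.897 cm = 7.897 * 0.01 = 0.07897 m. 1 centihertz = 0.01 Hz, so 90.47 centihertz = 90.47 * 0.01 = 0.9047 Hz. Combine: 0.07897 m * 0.9047 Hz = 0.071444159 m/s. Result: 0.071444159 m/s ≈ 0.07144 m/s (4 s.f.).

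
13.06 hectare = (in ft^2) 1.406e+06. Check: 1 hectare = 10000 m^2, so 13.06 hectare = 13.06 * 10000 = 130600 m^2. 1 ft^2 = 0.09290304 m^2, so 130600 m^2 = 130600 / 0.09290304 = 1405766.7 ft^2 ≈ 1.406e+06 ft^2 (4 s.f.).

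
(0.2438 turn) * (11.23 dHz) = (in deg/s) 98.56. Check: 1 turn = 6.2831853 rad, so 0.2438 turn = 0.2438 * 6.2831853 = 1.5318406 rad. 1 dHz = 0.1 Hz, so 11.23 dHz = 11.23 * 0.1 = 1.123 Hz. Combine: 1.5318406 rad * 1.123 Hz = 1.720257 rad/s. 1 deg/s = 0.017453293 rad/s, so 1.720257 rad/s = 1.720257 / 0.017453293 = 98.563464 deg/s ≈ 98.56 deg/s (4 s.f.).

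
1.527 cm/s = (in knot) 0.02968. Check: 1 cm/s = 0.01 m/s, so 1.527 cm/s = 1.527 * 0.01 = 0.01527 m/s. 1 knot = 0.51444444 m/s, so 0.01527 m/s = 0.01527 / 0.51444444 = 0.029682505 knot ≈ 0.02968 knot (4 s.f.).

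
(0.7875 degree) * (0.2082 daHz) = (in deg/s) 1 degree = 0.017453293 rad, so 0.7875 degree = 0.7875 * 0.017453293 = 0.013744468 rad. 1 daHz = 10 Hz, so 0.2082 daHz = 0.2082 * 10 = 2.082 Hz. Combine: 0.013744468 rad * 2.082 Hz = 0.028615982 rad/s. 1 deg/s = 0.017453293 rad/s, so 0.028615982 rad/s = 0.028615982 / 0.017453293 = 1.639575 deg/s ≈ 1.64 deg/s (4 s.f.). Final answer: 1.64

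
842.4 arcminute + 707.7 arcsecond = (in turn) 1 arcminute = 0.00029088821 rad, so 842.4 arcminute = 842.4 * 0.00029088821 = 0.24504423 rad. 1 arcsecond = 4.8481368e-06 rad, so 707.7 arcsecond = 707.7 * 4.8481368e-06 = 0.0034310264 rad. Sum: 0.24504423 + 0.0034310264 = 0.24847525 rad. 1 turn = 6.2831853 rad, so 0.24847525 rad = 0.24847525 / 6.2831853 = 0.039546065 turn ≈ 0.03955 turn (4 s.f.). Final answer: 0.03955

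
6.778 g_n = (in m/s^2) 1 g_n = 9.80665 m/s^2, so 6.778 g_n = 6.778 * 9.80665 = 66.469474 m/s^2. Result: 66.469474 m/s^2 ≈ 66.47 m/s^2 (4 s.f.). Final answer: 66.47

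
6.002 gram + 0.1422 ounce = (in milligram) 1 gram = 0.001 kg, so 6.002 gram = 6.002 * 0.001 = 0.006002 kg. 1 ounce = 0.028349523 kg, so 0.1422 ounce = 0.1422 * 0.028349523 = 0.0040313022 kg. Sum: 0.006002 + 0.0040313022 = 0.010033302 kg. 1 milligram = 1e-06 kg, so 0.010033302 kg = 0.010033302 / 1e-06 = 10033.302 milligram ≈ 1.003e+04 milligram (4 s.f.). Final answer: 1.003e+04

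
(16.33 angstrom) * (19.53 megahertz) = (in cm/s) 1 angstrom = 1e-10 m, so 16.33 angstrom = 16.33 * 1e-10 = 1.633e-09 m. 1 megahertz = 1000000 Hz, so 19.53 megahertz = 19.53 * 1000000 = 19530000 Hz. Combine: 1.633e-09 m * 19530000 Hz = 0.03189249 m/s. 1 cm/s = 0.01 m/s, so 0.03189249 m/s = 0.03189249 / 0.01 = 3.189249 cm/s ≈ 3.189 cm/s (4 s.f.). Final answer: 3.189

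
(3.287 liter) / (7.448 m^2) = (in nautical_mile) 2.383e-07. Check: 1 liter = 0.001 m^3, so 3.287 liter = 3.287 * 0.001 = 0.003287 m^3. 7.448 m^2 is already in m^2. Combine: 0.003287 m^3 / 7.448 m^2 = 0.00044132653 m. 1 nautical_mile = 1852 m, so 0.00044132653 m = 0.00044132653 / 1852 = 2.3829726e-07 nautical_mile ≈ 2.383e-07 nautical_mile (4 s.f.).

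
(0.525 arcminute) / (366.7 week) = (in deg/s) 3.945e-11. Check: 1 arcminute = 0.00029088821 rad, so 0.525 arcminute = 0.525 * 0.00029088821 = 0.00015271631 rad. 1 week = 604800 s, so 366.7 week = 366.7 * 604800 = 2.2178016e+08 s. Combine: 0.00015271631 rad / 2.2178016e+08 s = 6.885932e-13 rad/s. 1 deg/s = 0.017453293 rad/s, so 6.885932e-13 rad/s = 6.885932e-13 / 0.017453293 = 3.9453484e-11 deg/s ≈ 3.945e-11 deg/s (4 s.f.).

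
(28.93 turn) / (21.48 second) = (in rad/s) 8.462. Check: 1 turn = 6.2831853 rad, so 28.93 turn = 28.93 * 6.2831853 = 181.77255 rad. 21.48 second = 21.48 s. Combine: 181.77255 rad / 21.48 s = 8.4624093 rad/s. Result: 8.4624093 rad/s ≈ 8.462 rad/s (4 s.f.).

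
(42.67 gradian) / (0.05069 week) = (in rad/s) 1 gradian = 0.015707963 rad, so 42.67 gradian = 42.67 * 0.015707963 = 0.67025879 rad. 1 week = 604800 s, so 0.05069 week = 0.05069 * 604800 = 30657.312 s. Combine: 0.67025879 rad / 30657.312 s = 2.1862934e-05 rad/s. Result: 2.1862934e-05 rad/s ≈ 2.186e-05 rad/s (4 s.f.). Final answer: 2.186e-05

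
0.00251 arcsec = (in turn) 1.937e-09. Check: 1 arcsec = 4.8481368e-06 rad, so 0.00251 arcsec = 0.00251 * 4.8481368e-06 = 1.2168823e-08 rad. 1 turn = 6.2831853 rad, so 1.2168823e-08 rad = 1.2168823e-08 / 6.2831853 = 1.9367284e-09 turn ≈ 1.937e-09 turn (4 s.f.).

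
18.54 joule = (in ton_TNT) 4.431e-09. Check: 18.54 joule = 18.54 J. 1 ton_TNT = 4.184e+09 J, so 18.54 J = 18.54 / 4.184e+09 = 4.4311663e-09 ton_TNT ≈ 4.431e-09 ton_TNT (4 s.f.).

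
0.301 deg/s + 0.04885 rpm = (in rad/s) 0.01037. Check: 1 deg/s = 0.017453293 rad/s, so 0.301 deg/s = 0.301 * 0.017453293 = 0.005253441 rad/s. 1 rpm = 0.10471976 rad/s, so 0.04885 rpm = 0.04885 * 0.10471976 = 0.00511556 rad/s. Sum: 0.005253441 + 0.00511556 = 0.010369001 rad/s. Result: 0.010369001 rad/s ≈ 0.01037 rad/s (4 s.f.).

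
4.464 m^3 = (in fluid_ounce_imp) 1 fluid_ounce_imp = 2.8413063e-05 m^3, so 4.464 m^3 = 4.464 / 2.8413063e-05 = 157110.84 fluid_ounce_imp ≈ 1.571e+05 fluid_ounce_imp (4 s.f.). Final answer: 1.571e+05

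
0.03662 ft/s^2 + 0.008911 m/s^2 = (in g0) 1 ft/s^2 = 0.3048 m/s^2, so 0.03662 ft/s^2 = 0.03662 * 0.3048 = 0.011161776 m/s^2. 0.008911 m/s^2 is already in m/s^2. Sum: 0.011161776 + 0.008911 = 0.020072776 m/s^2. 1 g0 = 9.80665 m/s^2, so 0.020072776 m/s^2 = 0.020072776 / 9.80665 = 0.0020468535 g0 ≈ 0.002047 g0 (4 s.f.). Final answer: 0.002047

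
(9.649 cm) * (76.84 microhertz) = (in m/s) 7.414e-06. Check: 1 cm = 0.01 m, so 9.649 cm = 9.649 * 0.01 = 0.09649 m. 1 microhertz = 1e-06 Hz, so 76.84 microhertz = 76.84 * 1e-06 = 7.684e-05 Hz. Combine: 0.09649 m * 7.684e-05 Hz = 7.4142916e-06 m/s. Result: 7.4142916e-06 m/s ≈ 7.414e-06 m/s (4 s.f.).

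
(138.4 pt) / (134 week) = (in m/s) 1 pt = 0.00035277778 m, so 138.4 pt = 138.4 * 0.00035277778 = 0.048824444 m. 1 week = 604800 s, so 134 week = 134 * 604800 = 81043200 s. Combine: 0.048824444 m / 81043200 s = 6.0244961e-10 m/s. Result: 6.0244961e-10 m/s ≈ 6.024e-10 m/s (4 s.f.). Final answer: 6.024e-10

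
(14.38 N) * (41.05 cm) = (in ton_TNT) 1.411e-09. Check: 14.38 N is already in N. 1 cm = 0.01 m, so 41.05 cm = 41.05 * 0.01 = 0.4105 m. Combine: 14.38 N * 0.4105 m = 5.90299 J. 1 ton_TNT = 4.184e+09 J, so 5.90299 J = 5.90299 / 4.184e+09 = 1.4108485e-09 ton_TNT ≈ 1.411e-09 ton_TNT (4 s.f.).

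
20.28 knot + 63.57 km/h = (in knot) 1 knot = 0.51444444 m/s, so 20.28 knot = 20.28 * 0.51444444 = 10.432933 m/s. 1 km/h = 0.27777778 m/s, so 63.57 km/h = 63.57 * 0.27777778 = 17.658333 m/s. Sum: 10.432933 + 17.658333 = 28.091267 m/s. 1 knot = 0.51444444 m/s, so 28.091267 m/s = 28.091267 / 0.51444444 = 54.605054 knot ≈ 54.61 knot (4 s.f.). Final answer: 54.61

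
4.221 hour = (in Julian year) 0.0004815. Check: 1 hour = 3600 s, so 4.221 hour = 4.221 * 3600 = 15195.6 s. 1 Julian year = 31557600 s, so 15195.6 s = 15195.6 / 31557600 = 0.00048151951 Julian year ≈ 0.0004815 Julian year (4 s.f.).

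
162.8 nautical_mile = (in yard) 3.297e+05. Check: 1 nautical_mile = 1852 m, so 162.8 nautical_mile = 162.8 * 1852 = 301505.6 m. 1 yard = 0.9144 m, so 301505.6 m = 301505.6 / 0.9144 = 329730.53 yard ≈ 3.297e+05 yard (4 s.f.).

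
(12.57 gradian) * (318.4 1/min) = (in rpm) 1 gradian = 0.015707963 rad, so 12.57 gradian = 12.57 * 0.015707963 = 0.1974491 rad. 1 1/min = 0.016666667 Hz, so 318.4 1/min = 318.4 * 0.016666667 = 5.3066667 Hz. Combine: 0.1974491 rad * 5.3066667 Hz = 1.0477965 rad/s. 1 rpm = 0.10471976 rad/s, so 1.0477965 rad/s = 1.0477965 / 0.10471976 = 10.00572 rpm ≈ 10.01 rpm (4 s.f.). Final answer: 10.01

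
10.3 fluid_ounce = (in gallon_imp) 0.067. Check: 1 fluid_ounce = 2.957353e-05 m^3, so 10.3 fluid_ounce = 10.3 * 2.957353e-05 = 0.00030460735 m^3. 1 gallon_imp = 0.00454609 m^3, so 0.00030460735 m^3 = 0.00030460735 / 0.00454609 = 0.067004251 gallon_imp ≈ 0.067 gallon_imp (4 s.f.).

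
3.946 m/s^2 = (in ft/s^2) 1 ft/s^2 = 0.3048 m/s^2, so 3.946 m/s^2 = 3.946 / 0.3048 = 12.946194 ft/s^2 ≈ 12.95 ft/s^2 (4 s.f.). Final answer: 12.95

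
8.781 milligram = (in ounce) 1 milligram = 1e-06 kg, so 8.781 milligram = 8.781 * 1e-06 = 8.781e-06 kg. 1 ounce = 0.028349523 kg, so 8.781e-06 kg = 8.781e-06 / 0.028349523 = 0.00030974066 ounce ≈ 0.0003097 ounce (4 s.f.). Final answer: 0.0003097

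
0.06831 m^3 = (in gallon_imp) 15.03. Check: 1 gallon_imp = 0.00454609 m^3, so 0.06831 m^3 = 0.06831 / 0.00454609 = 15.026099 gallon_imp ≈ 15.03 gallon_imp (4 s.f.).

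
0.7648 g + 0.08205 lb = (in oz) 1.34. Check: 1 g = 0.001 kg, so 0.7648 g = 0.7648 * 0.001 = 0.0007648 kg. 1 lb = 0.45359237 kg, so 0.08205 lb = 0.08205 * 0.45359237 = 0.037217254 kg. Sum: 0.0007648 + 0.037217254 = 0.037982054 kg. 1 oz = 0.028349523 kg, so 0.037982054 kg = 0.037982054 / 0.028349523 = 1.3397775 oz ≈ 1.34 oz (4 s.f.).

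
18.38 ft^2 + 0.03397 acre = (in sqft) 1 ft^2 = 0.09290304 m^2, so 18.38 ft^2 = 18.38 * 0.09290304 = 1.7075579 m^2. 1 acre = 4046.8564 m^2, so 0.03397 acre = 0.03397 * 4046.8564 = 137.47171 m^2. Sum: 1.7075579 + 137.47171 = 139.17927 m^2. 1 sqft = 0.09290304 m^2, so 139.17927 m^2 = 139.17927 / 0.09290304 = 1498.1132 sqft ≈ 1498 sqft (4 s.f.). Final answer: 1498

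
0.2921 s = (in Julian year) 9.256e-09. Check: 1 Julian year = 31557600 s, so 0.2921 s = 0.2921 / 31557600 = 9.2560905e-09 Julian year ≈ 9.256e-09 Julian year (4 s.f.).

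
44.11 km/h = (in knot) 23.82. Check: 1 km/h = 0.27777778 m/s, so 44.11 km/h = 44.11 * 0.27777778 = 12.252778 m/s. 1 knot = 0.51444444 m/s, so 12.252778 m/s = 12.252778 / 0.51444444 = 23.817495 knot ≈ 23.82 knot (4 s.f.).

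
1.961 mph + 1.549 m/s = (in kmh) 8.732. Check: 1 mph = 0.44704 m/s, so 1.961 mph = 1.961 * 0.44704 = 0.87664544 m/s. 1.549 m/s is already in m/s. Sum: 0.87664544 + 1.549 = 2.4256454 m/s. 1 kmh = 0.27777778 m/s, so 2.4256454 m/s = 2.4256454 / 0.27777778 = 8.7323236 kmh ≈ 8.732 kmh (4 s.f.).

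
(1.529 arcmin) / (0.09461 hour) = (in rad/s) 1 arcmin = 0.00029088821 rad, so 1.529 arcmin = 1.529 * 0.00029088821 = 0.00044476807 rad. 1 hour = 3600 s, so 0.09461 hour = 0.09461 * 3600 = 340.596 s. Combine: 0.00044476807 rad / 340.596 s = 1.3058523e-06 rad/s. Result: 1.3058523e-06 rad/s ≈ 1.306e-06 rad/s (4 s.f.). Final answer: 1.306e-06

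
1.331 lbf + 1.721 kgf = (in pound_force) 5.125. Check: 1 lbf = 4.4482216 N, so 1.331 lbf = 1.331 * 4.4482216 = 5.920583 N. 1 kgf = 9.80665 N, so 1.721 kgf = 1.721 * 9.80665 = 16.877245 N. Sum: 5.920583 + 16.877245 = 22.797828 N. 1 pound_force = 4.4482216 N, so 22.797828 N = 22.797828 / 4.4482216 = 5.1251555 pound_force ≈ 5.125 pound_force (4 s.f.).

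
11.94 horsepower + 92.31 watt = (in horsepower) 12.06. Check: 1 horsepower = 745.69987 W, so 11.94 horsepower = 11.94 * 745.69987 = 8903.6565 W. 92.31 watt = 92.31 W. Sum: 8903.6565 + 92.31 = 8995.9665 W. 1 horsepower = 745.69987 W, so 8995.9665 W = 8995.9665 / 745.69987 = 12.06379 horsepower ≈ 12.06 horsepower (4 s.f.).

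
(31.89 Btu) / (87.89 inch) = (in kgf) 1537. Check: 1 Btu = 1055.0559 J, so 31.89 Btu = 31.89 * 1055.0559 = 33645.731 J. 1 inch = 0.0254 m, so 87.89 inch = 87.89 * 0.0254 = 2.232406 m. Combine: 33645.731 J / 2.232406 m = 15071.511 N. 1 kgf = 9.80665 N, so 15071.511 N = 15071.511 / 9.80665 = 1536.8664 kgf ≈ 1537 kgf (4 s.f.).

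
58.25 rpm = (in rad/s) 1 rpm = 0.10471976 rad/s, so 58.25 rpm = 58.25 * 0.10471976 = 6.0999257 rad/s. Result: 6.0999257 rad/s ≈ 6.1 rad/s (4 s.f.). Final answer: 6.1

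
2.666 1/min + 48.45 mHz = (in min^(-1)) 1 1/min = 0.016666667 Hz, so 2.666 1/min = 2.666 * 0.016666667 = 0.044433333 Hz. 1 mHz = 0.001 Hz, so 48.45 mHz = 48.45 * 0.001 = 0.04845 Hz. Sum: 0.044433333 + 0.04845 = 0.092883333 Hz. 1 min^(-1) = 0.016666667 Hz, so 0.092883333 Hz = 0.092883333 / 0.016666667 = 5.573 min^(-1). Final answer: 5.573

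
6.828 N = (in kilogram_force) 1 kilogram_force = 9.80665 N, so 6.828 N = 6.828 / 9.80665 = 0.69626223 kilogram_force ≈ 0.6963 kilogram_force (4 s.f.). Final answer: 0.6963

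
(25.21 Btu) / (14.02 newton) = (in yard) 1 Btu = 1055.0559 J, so 25.21 Btu = 25.21 * 1055.0559 = 26597.958 J. 14.02 newton = 14.02 N. Combine: 26597.958 J / 14.02 N = 1897.1439 m. 1 yard = 0.9144 m, so 1897.1439 m = 1897.1439 / 0.9144 = 2074.7418 yard ≈ 2075 yard (4 s.f.). Final answer: 2075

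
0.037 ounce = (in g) 1.049. Check: 1 ounce = 0.028349523 kg, so 0.037 ounce = 0.037 * 0.028349523 = 0.0010489324 kg. 1 g = 0.001 kg, so 0.0010489324 kg = 0.0010489324 / 0.001 = 1.0489324 g ≈ 1.049 g (4 s.f.).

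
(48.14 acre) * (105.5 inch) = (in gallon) 1.379e+08. Check: 1 acre = 4046.8564 m^2, so 48.14 acre = 48.14 * 4046.8564 = 194815.67 m^2. 1 inch = 0.0254 m, so 105.5 inch = 105.5 * 0.0254 = 2.6797 m. Combine: 194815.67 m^2 * 2.6797 m = 522047.55 m^3. 1 gallon = 0.0037854118 m^3, so 522047.55 m^3 = 522047.55 / 0.0037854118 = 1.3791037e+08 gallon ≈ 1.379e+08 gallon (4 s.f.).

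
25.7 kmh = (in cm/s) 713.9. Check: 1 kmh = 0.27777778 m/s, so 25.7 kmh = 25.7 * 0.27777778 = 7.1388889 m/s. 1 cm/s = 0.01 m/s, so 7.1388889 m/s = 7.1388889 / 0.01 = 713.88889 cm/s ≈ 713.9 cm/s (4 s.f.).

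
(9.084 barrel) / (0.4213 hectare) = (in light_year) 3.623e-20. Check: 1 barrel = 0.15898729 m^3, so 9.084 barrel = 9.084 * 0.15898729 = 1.4442406 m^3. 1 hectare = 10000 m^2, so 0.4213 hectare = 0.4213 * 10000 = 4213 m^2. Combine: 1.4442406 m^3 / 4213 m^2 = 0.00034280574 m. 1 light_year = 9.4607305e+15 m, so 0.00034280574 m = 0.00034280574 / 9.4607305e+15 = 3.6234595e-20 light_year ≈ 3.623e-20 light_year (4 s.f.).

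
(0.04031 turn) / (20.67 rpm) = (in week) 1 turn = 6.2831853 rad, so 0.04031 turn = 0.04031 * 6.2831853 = 0.2532752 rad. 1 rpm = 0.10471976 rad/s, so 20.67 rpm = 20.67 * 0.10471976 = 2.1645573 rad/s. Combine: 0.2532752 rad / 2.1645573 rad/s = 0.11701016 s. 1 week = 604800 s, so 0.11701016 s = 0.11701016 / 604800 = 1.9346918e-07 week ≈ 1.935e-07 week (4 s.f.). Final answer: 1.935e-07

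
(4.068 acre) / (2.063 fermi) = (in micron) 7.98e+24. Check: 1 acre = 4046.8564 m^2, so 4.068 acre = 4.068 * 4046.8564 = 16462.612 m^2. 1 fermi = 1e-15 m, so 2.063 fermi = 2.063 * 1e-15 = 2.063e-15 m. Combine: 16462.612 m^2 / 2.063e-15 m = 7.9799379e+18 m. 1 micron = 1e-06 m, so 7.9799379e+18 m = 7.9799379e+18 / 1e-06 = 7.9799379e+24 micron ≈ 7.98e+24 micron (4 s.f.).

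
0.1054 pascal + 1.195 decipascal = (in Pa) 0.2249. Check: 0.1054 pascal = 0.1054 Pa. 1 decipascal = 0.1 Pa, so 1.195 decipascal = 1.195 * 0.1 = 0.1195 Pa. Sum: 0.1054 + 0.1195 = 0.2249 Pa. Result: 0.2249 Pa.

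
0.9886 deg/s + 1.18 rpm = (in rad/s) 0.1408. Check: 1 deg/s = 0.017453293 rad/s, so 0.9886 deg/s = 0.9886 * 0.017453293 = 0.017254325 rad/s. 1 rpm = 0.10471976 rad/s, so 1.18 rpm = 1.18 * 0.10471976 = 0.12356931 rad/s. Sum: 0.017254325 + 0.12356931 = 0.14082364 rad/s. Result: 0.14082364 rad/s ≈ 0.1408 rad/s (4 s.f.).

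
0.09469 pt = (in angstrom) 3.34e+05. Check: 1 pt = 0.00035277778 m, so 0.09469 pt = 0.09469 * 0.00035277778 = 3.3404528e-05 m. 1 angstrom = 1e-10 m, so 3.3404528e-05 m = 3.3404528e-05 / 1e-10 = 334045.28 angstrom ≈ 3.34e+05 angstrom (4 s.f.).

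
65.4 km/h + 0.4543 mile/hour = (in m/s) 1 km/h = 0.27777778 m/s, so 65.4 km/h = 65.4 * 0.27777778 = 18.166667 m/s. 1 mile/hour = 0.44704 m/s, so 0.4543 mile/hour = 0.4543 * 0.44704 = 0.20309027 m/s. Sum: 18.166667 + 0.20309027 = 18.369757 m/s. Result: 18.369757 m/s ≈ 18.37 m/s (4 s.f.). Final answer: 18.37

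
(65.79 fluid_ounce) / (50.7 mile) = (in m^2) 1 fluid_ounce = 2.957353e-05 m^3, so 65.79 fluid_ounce = 65.79 * 2.957353e-05 = 0.0019456425 m^3. 1 mile = 1609.344 m, so 50.7 mile = 50.7 * 1609.344 = 81593.741 m. Combine: 0.0019456425 m^3 / 81593.741 m = 2.3845487e-08 m^2. Result: 2.3845487e-08 m^2 ≈ 2.385e-08 m^2 (4 s.f.). Final answer: 2.385e-08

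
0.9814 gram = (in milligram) 981.4. Check: 1 gram = 0.001 kg, so 0.9814 gram = 0.9814 * 0.001 = 0.0009814 kg. 1 milligram = 1e-06 kg, so 0.0009814 kg = 0.0009814 / 1e-06 = 981.4 milligram.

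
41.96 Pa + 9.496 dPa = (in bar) 0.0004291. Check: 41.96 Pa is already in Pa. 1 dPa = 0.1 Pa, so 9.496 dPa = 9.496 * 0.1 = 0.9496 Pa. Sum: 41.96 + 0.9496 = 42.9096 Pa. 1 bar = 100000 Pa, so 42.9096 Pa = 42.9096 / 100000 = 0.000429096 bar ≈ 0.0004291 bar (4 s.f.).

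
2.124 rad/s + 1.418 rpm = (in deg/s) 130.2. Check: 2.124 rad/s is already in rad/s. 1 rpm = 0.10471976 rad/s, so 1.418 rpm = 1.418 * 0.10471976 = 0.14849261 rad/s. Sum: 2.124 + 0.14849261 = 2.2724926 rad/s. 1 deg/s = 0.017453293 rad/s, so 2.2724926 rad/s = 2.2724926 / 0.017453293 = 130.20424 deg/s ≈ 130.2 deg/s (4 s.f.).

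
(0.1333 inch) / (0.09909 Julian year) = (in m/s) 1 inch = 0.0254 m, so 0.1333 inch = 0.1333 * 0.0254 = 0.00338582 m. 1 Julian year = 31557600 s, so 0.09909 Julian year = 0.09909 * 31557600 = 3127042.6 s. Combine: 0.00338582 m / 3127042.6 s = 1.0827547e-09 m/s. Result: 1.0827547e-09 m/s ≈ 1.083e-09 m/s (4 s.f.). Final answer: 1.083e-09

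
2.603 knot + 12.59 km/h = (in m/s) 4.836. Check: 1 knot = 0.51444444 m/s, so 2.603 knot = 2.603 * 0.51444444 = 1.3390989 m/s. 1 km/h = 0.27777778 m/s, so 12.59 km/h = 12.59 * 0.27777778 = 3.4972222 m/s. Sum: 1.3390989 + 3.4972222 = 4.8363211 m/s. Result: 4.8363211 m/s ≈ 4.836 m/s (4 s.f.).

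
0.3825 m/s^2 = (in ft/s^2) 1.255. Check: 1 ft/s^2 = 0.3048 m/s^2, so 0.3825 m/s^2 = 0.3825 / 0.3048 = 1.2549213 ft/s^2 ≈ 1.255 ft/s^2 (4 s.f.).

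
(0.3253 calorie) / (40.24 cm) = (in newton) 1 calorie = 4.184 J, so 0.3253 calorie = 0.3253 * 4.184 = 1.3610552 J. 1 cm = 0.01 m, so 40.24 cm = 40.24 * 0.01 = 0.4024 m. Combine: 1.3610552 J / 0.4024 m = 3.3823439 N. 3.3823439 N = 3.3823439 newton ≈ 3.382 newton (4 s.f.). Final answer: 3.382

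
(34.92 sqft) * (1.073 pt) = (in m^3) 1 sqft = 0.09290304 m^2, so 34.92 sqft = 34.92 * 0.09290304 = 3.2441742 m^2. 1 pt = 0.00035277778 m, so 1.073 pt = 1.073 * 0.00035277778 = 0.00037853056 m. Combine: 3.2441742 m^2 * 0.00037853056 m = 0.001228019 m^3. Result: 0.001228019 m^3 ≈ 0.001228 m^3 (4 s.f.). Final answer: 0.001228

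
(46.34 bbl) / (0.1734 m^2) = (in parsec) 1.377e-15. Check: 1 bbl = 0.15898729 m^3, so 46.34 bbl = 46.34 * 0.15898729 = 7.3674712 m^3. 0.1734 m^2 is already in m^2. Combine: 7.3674712 m^3 / 0.1734 m^2 = 42.4883 m. 1 parsec = 3.0856776e+16 m, so 42.4883 m = 42.4883 / 3.0856776e+16 = 1.376952e-15 parsec ≈ 1.377e-15 parsec (4 s.f.).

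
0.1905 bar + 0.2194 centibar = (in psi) 2.795. Check: 1 bar = 100000 Pa, so 0.1905 bar = 0.1905 * 100000 = 19050 Pa. 1 centibar = 1000 Pa, so 0.2194 centibar = 0.2194 * 1000 = 219.4 Pa. Sum: 19050 + 219.4 = 19269.4 Pa. 1 psi = 6894.7573 Pa, so 19269.4 Pa = 19269.4 / 6894.7573 = 2.7947902 psi ≈ 2.795 psi (4 s.f.).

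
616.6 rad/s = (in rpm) 5888. Check: 1 rpm = 0.10471976 rad/s, so 616.6 rad/s = 616.6 / 0.10471976 = 5888.0963 rpm ≈ 5888 rpm (4 s.f.).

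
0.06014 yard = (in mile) 3.417e-05. Check: 1 yard = 0.9144 m, so 0.06014 yard = 0.06014 * 0.9144 = 0.054992016 m. 1 mile = 1609.344 m, so 0.054992016 m = 0.054992016 / 1609.344 = 3.4170455e-05 mile ≈ 3.417e-05 mile (4 s.f.).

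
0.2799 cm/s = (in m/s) 0.002799. Check: 1 cm/s = 0.01 m/s, so 0.2799 cm/s = 0.2799 * 0.01 = 0.002799 m/s. Result: 0.002799 m/s.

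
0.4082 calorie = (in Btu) 1 calorie = 4.184 J, so 0.4082 calorie = 0.4082 * 4.184 = 1.7079088 J. 1 Btu = 1055.0559 J, so 1.7079088 J = 1.7079088 / 1055.0559 = 0.0016187852 Btu ≈ 0.001619 Btu (4 s.f.). Final answer: 0.001619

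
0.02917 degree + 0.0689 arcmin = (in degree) 1 degree = 0.017453293 rad, so 0.02917 degree = 0.02917 * 0.017453293 = 0.00050911254 rad. 1 arcmin = 0.00029088821 rad, so 0.0689 arcmin = 0.0689 * 0.00029088821 = 2.0042198e-05 rad. Sum: 0.00050911254 + 2.0042198e-05 = 0.00052915474 rad. 1 degree = 0.017453293 rad, so 0.00052915474 rad = 0.00052915474 / 0.017453293 = 0.030318333 degree ≈ 0.03032 degree (4 s.f.). Final answer: 0.03032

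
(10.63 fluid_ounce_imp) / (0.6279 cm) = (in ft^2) 0.5178. Check: 1 fluid_ounce_imp = 2.8413063e-05 m^3, so 10.63 fluid_ounce_imp = 10.63 * 2.8413063e-05 = 0.00030203085 m^3. 1 cm = 0.01 m, so 0.6279 cm = 0.6279 * 0.01 = 0.006279 m. Combine: 0.00030203085 m^3 / 0.006279 m = 0.048101745 m^2. 1 ft^2 = 0.09290304 m^2, so 0.048101745 m^2 = 0.048101745 / 0.09290304 = 0.51776287 ft^2 ≈ 0.5178 ft^2 (4 s.f.).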